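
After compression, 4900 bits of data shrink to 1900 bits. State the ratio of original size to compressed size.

Compression ratio = Original / Compressed
= 4900 / 1900 = 2.58:1


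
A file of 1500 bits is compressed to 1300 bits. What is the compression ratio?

Compression ratio = Original / Compressed
= 1500 / 1300 = 1.15:1


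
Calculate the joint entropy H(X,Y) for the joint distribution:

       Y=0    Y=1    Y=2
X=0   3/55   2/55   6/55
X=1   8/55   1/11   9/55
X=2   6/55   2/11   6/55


H(X,Y) = -Σ p(x,y) log₂ p(x,y)
  p(0,0)=3/55: -0.0545 × log₂(0.0545) = 0.2289
  p(0,1)=2/55: -0.0364 × log₂(0.0364) = 0.1739
  p(0,2)=6/55: -0.1091 × log₂(0.1091) = 0.3487
  p(1,0)=8/55: -0.1455 × log₂(0.1455) = 0.4046
  p(1,1)=1/11: -0.0909 × log₂(0.0909) = 0.3145
  p(1,2)=9/55: -0.1636 × log₂(0.1636) = 0.4273
  p(2,0)=6/55: -0.1091 × log₂(0.1091) = 0.3487
  p(2,1)=2/11: -0.1818 × log₂(0.1818) = 0.4472
  p(2,2)=6/55: -0.1091 × log₂(0.1091) = 0.3487
H(X,Y) = 3.0424 bits


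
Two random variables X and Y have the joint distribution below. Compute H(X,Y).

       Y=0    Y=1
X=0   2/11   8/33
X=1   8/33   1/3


H(X,Y) = -Σ p(x,y) log₂ p(x,y)
  p(0,0)=2/11: -0.1818 × log₂(0.1818) = 0.4472
  p(0,1)=8/33: -0.2424 × log₂(0.2424) = 0.4956
  p(1,0)=8/33: -0.2424 × log₂(0.2424) = 0.4956
  p(1,1)=1/3: -0.3333 × log₂(0.3333) = 0.5283
H(X,Y) = 1.9667 bits


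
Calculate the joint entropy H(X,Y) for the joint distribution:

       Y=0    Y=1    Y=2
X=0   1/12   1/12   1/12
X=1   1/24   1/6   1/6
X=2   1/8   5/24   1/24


H(X,Y) = -Σ p(x,y) log₂ p(x,y)
  p(0,0)=1/12: -0.0833 × log₂(0.0833) = 0.2987
  p(0,1)=1/12: -0.0833 × log₂(0.0833) = 0.2987
  p(0,2)=1/12: -0.0833 × log₂(0.0833) = 0.2987
  p(1,0)=1/24: -0.0417 × log₂(0.0417) = 0.1910
  p(1,1)=1/6: -0.1667 × log₂(0.1667) = 0.4308
  p(1,2)=1/6: -0.1667 × log₂(0.1667) = 0.4308
  p(2,0)=1/8: -0.1250 × log₂(0.1250) = 0.3750
  p(2,1)=5/24: -0.2083 × log₂(0.2083) = 0.4715
  p(2,2)=1/24: -0.0417 × log₂(0.0417) = 0.1910
H(X,Y) = 2.9864 bits


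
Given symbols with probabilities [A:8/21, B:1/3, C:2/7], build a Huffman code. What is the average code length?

Huffman tree construction:
Combine smallest probabilities repeatedly
Resulting codes:
  A: 0 (length 1)
  B: 11 (length 2)
  C: 10 (length 2)
Average length = Σ p(s) × length(s) = 1.6190 bits


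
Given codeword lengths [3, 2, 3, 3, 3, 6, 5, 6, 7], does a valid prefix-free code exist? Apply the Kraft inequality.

Kraft inequality: Σ 2^(-l_i) ≤ 1 for prefix-free code
Calculating: 2^(-3) + 2^(-2) + 2^(-3) + 2^(-3) + 2^(-3) + 2^(-6) + 2^(-5) + 2^(-6) + 2^(-7)
= 0.125 + 0.25 + 0.125 + 0.125 + 0.125 + 0.015625 + 0.03125 + 0.015625 + 0.0078125
= 0.8203
Since 0.8203 ≤ 1, prefix-free code exists


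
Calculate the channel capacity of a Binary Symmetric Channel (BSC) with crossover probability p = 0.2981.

For BSC with error probability p:
C = 1 - H(p) where H(p) is binary entropy
H(0.2981) = -0.2981 × log₂(0.2981) - 0.7019 × log₂(0.7019)
H(p) = 0.8790
C = 1 - 0.8790 = 0.1210 bits/use


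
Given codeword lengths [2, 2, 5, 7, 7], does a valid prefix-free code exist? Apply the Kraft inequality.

Kraft inequality: Σ 2^(-l_i) ≤ 1 for prefix-free code
Calculating: 2^(-2) + 2^(-2) + 2^(-5) + 2^(-7) + 2^(-7)
= 0.25 + 0.25 + 0.03125 + 0.0078125 + 0.0078125
= 0.5469
Since 0.5469 ≤ 1, prefix-free code exists


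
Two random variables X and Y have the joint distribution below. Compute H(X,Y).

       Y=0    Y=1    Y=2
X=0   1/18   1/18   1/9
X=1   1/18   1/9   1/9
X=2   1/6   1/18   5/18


H(X,Y) = -Σ p(x,y) log₂ p(x,y)
  p(0,0)=1/18: -0.0556 × log₂(0.0556) = 0.2317
  p(0,1)=1/18: -0.0556 × log₂(0.0556) = 0.2317
  p(0,2)=1/9: -0.1111 × log₂(0.1111) = 0.3522
  p(1,0)=1/18: -0.0556 × log₂(0.0556) = 0.2317
  p(1,1)=1/9: -0.1111 × log₂(0.1111) = 0.3522
  p(1,2)=1/9: -0.1111 × log₂(0.1111) = 0.3522
  p(2,0)=1/6: -0.1667 × log₂(0.1667) = 0.4308
  p(2,1)=1/18: -0.0556 × log₂(0.0556) = 0.2317
  p(2,2)=5/18: -0.2778 × log₂(0.2778) = 0.5133
H(X,Y) = 2.9275 bits


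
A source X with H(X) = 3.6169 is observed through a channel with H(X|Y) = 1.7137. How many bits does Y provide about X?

I(X;Y) = H(X) - H(X|Y)
I(X;Y) = 3.6169 - 1.7137 = 1.9032 bits


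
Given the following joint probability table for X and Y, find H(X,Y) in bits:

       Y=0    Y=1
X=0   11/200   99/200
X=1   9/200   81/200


H(X,Y) = -Σ p(x,y) log₂ p(x,y)
  p(0,0)=11/200: -0.0550 × log₂(0.0550) = 0.2301
  p(0,1)=99/200: -0.4950 × log₂(0.4950) = 0.5022
  p(1,0)=9/200: -0.0450 × log₂(0.0450) = 0.2013
  p(1,1)=81/200: -0.4050 × log₂(0.4050) = 0.5281
H(X,Y) = 1.4618 bits


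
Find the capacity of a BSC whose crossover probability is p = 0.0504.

For BSC with error probability p:
C = 1 - H(p) where H(p) is binary entropy
H(0.0504) = -0.0504 × log₂(0.0504) - 0.9496 × log₂(0.9496)
H(p) = 0.2881
C = 1 - 0.2881 = 0.7119 bits/use


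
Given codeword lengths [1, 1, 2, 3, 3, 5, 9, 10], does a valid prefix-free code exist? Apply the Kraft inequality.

Kraft inequality: Σ 2^(-l_i) ≤ 1 for prefix-free code
Calculating: 2^(-1) + 2^(-1) + 2^(-2) + 2^(-3) + 2^(-3) + 2^(-5) + 2^(-9) + 2^(-10)
= 0.5 + 0.5 + 0.25 + 0.125 + 0.125 + 0.03125 + 0.001953125 + 0.0009765625
= 1.5342
Since 1.5342 > 1, prefix-free code does not exist


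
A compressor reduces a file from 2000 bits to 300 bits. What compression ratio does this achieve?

Compression ratio = Original / Compressed
= 2000 / 300 = 6.67:1


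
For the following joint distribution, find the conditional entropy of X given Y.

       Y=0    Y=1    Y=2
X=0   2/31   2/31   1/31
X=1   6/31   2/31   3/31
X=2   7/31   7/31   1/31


H(X|Y) = Σ_y p(y) H(X|Y=y)
  p(Y=0) = 15/31, H(X|Y=0) = 1.4295
  p(Y=1) = 11/31, H(X|Y=1) = 1.3093
  p(Y=2) = 5/31, H(X|Y=2) = 1.3710
H(X|Y) = 0.4839×1.4295 + 0.3548×1.3093 + 0.1613×1.3710 = 1.3774 bits


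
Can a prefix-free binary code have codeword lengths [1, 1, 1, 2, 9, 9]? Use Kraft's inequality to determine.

Kraft inequality: Σ 2^(-l_i) ≤ 1 for prefix-free code
Calculating: 2^(-1) + 2^(-1) + 2^(-1) + 2^(-2) + 2^(-9) + 2^(-9)
= 0.5 + 0.5 + 0.5 + 0.25 + 0.001953125 + 0.001953125
= 1.7539
Since 1.7539 > 1, prefix-free code does not exist


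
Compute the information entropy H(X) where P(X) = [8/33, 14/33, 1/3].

H(X) = -Σ p(x) log₂ p(x)
  -8/33 × log₂(8/33) = 0.4956
  -14/33 × log₂(14/33) = 0.5248
  -1/3 × log₂(1/3) = 0.5283
H(X) = 1.5487 bits


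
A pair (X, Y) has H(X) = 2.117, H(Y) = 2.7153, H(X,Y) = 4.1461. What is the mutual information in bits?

I(X;Y) = H(X) + H(Y) - H(X,Y)
I(X;Y) = 2.117 + 2.7153 - 4.1461 = 0.6862 bits


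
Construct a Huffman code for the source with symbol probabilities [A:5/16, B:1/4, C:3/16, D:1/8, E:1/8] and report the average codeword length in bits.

Huffman tree construction:
Combine smallest probabilities repeatedly
Resulting codes:
  A: 11 (length 2)
  B: 01 (length 2)
  C: 00 (length 2)
  D: 100 (length 3)
  E: 101 (length 3)
Average length = Σ p(s) × length(s) = 2.2500 bits


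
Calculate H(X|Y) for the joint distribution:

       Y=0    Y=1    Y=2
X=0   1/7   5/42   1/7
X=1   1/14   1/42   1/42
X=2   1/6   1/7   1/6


H(X|Y) = Σ_y p(y) H(X|Y=y)
  p(Y=0) = 8/21, H(X|Y=0) = 1.5052
  p(Y=1) = 2/7, H(X|Y=1) = 1.3250
  p(Y=2) = 1/3, H(X|Y=2) = 1.2958
H(X|Y) = 0.3810×1.5052 + 0.2857×1.3250 + 0.3333×1.2958 = 1.3839 bits


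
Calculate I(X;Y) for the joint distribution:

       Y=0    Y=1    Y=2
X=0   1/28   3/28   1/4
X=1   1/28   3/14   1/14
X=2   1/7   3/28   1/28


H(X) = 1.5722, H(Y) = 1.5306, H(X,Y) = 2.8548
I(X;Y) = H(X) + H(Y) - H(X,Y) = 0.2480 bits


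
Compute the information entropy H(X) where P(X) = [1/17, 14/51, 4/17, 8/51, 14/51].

H(X) = -Σ p(x) log₂ p(x)
  -1/17 × log₂(1/17) = 0.2404
  -14/51 × log₂(14/51) = 0.5120
  -4/17 × log₂(4/17) = 0.4912
  -8/51 × log₂(8/51) = 0.4192
  -14/51 × log₂(14/51) = 0.5120
H(X) = 2.1748 bits


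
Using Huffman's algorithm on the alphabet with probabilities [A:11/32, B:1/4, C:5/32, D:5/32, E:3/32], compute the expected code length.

Huffman tree construction:
Combine smallest probabilities repeatedly
Resulting codes:
  A: 11 (length 2)
  B: 01 (length 2)
  C: 101 (length 3)
  D: 00 (length 2)
  E: 100 (length 3)
Average length = Σ p(s) × length(s) = 2.2500 bits


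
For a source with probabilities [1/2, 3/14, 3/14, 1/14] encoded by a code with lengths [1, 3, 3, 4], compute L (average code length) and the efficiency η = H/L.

Average length L = Σ p_i × l_i = 2.0714 bits
Entropy H = 1.7244 bits
Efficiency η = H/L × 100% = 83.25%


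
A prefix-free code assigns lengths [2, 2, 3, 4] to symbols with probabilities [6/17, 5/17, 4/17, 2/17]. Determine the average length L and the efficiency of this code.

Average length L = Σ p_i × l_i = 2.4706 bits
Entropy H = 1.9040 bits
Efficiency η = H/L × 100% = 77.07%


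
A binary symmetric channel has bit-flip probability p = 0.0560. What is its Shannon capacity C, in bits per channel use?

For BSC with error probability p:
C = 1 - H(p) where H(p) is binary entropy
H(0.0560) = -0.0560 × log₂(0.0560) - 0.9440 × log₂(0.9440)
H(p) = 0.3114
C = 1 - 0.3114 = 0.6886 bits/use


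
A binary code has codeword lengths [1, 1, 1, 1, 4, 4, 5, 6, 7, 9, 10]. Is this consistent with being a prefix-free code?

Kraft inequality: Σ 2^(-l_i) ≤ 1 for prefix-free code
Calculating: 2^(-1) + 2^(-1) + 2^(-1) + 2^(-1) + 2^(-4) + 2^(-4) + 2^(-5) + 2^(-6) + 2^(-7) + 2^(-9) + 2^(-10)
= 0.5 + 0.5 + 0.5 + 0.5 + 0.0625 + 0.0625 + 0.03125 + 0.015625 + 0.0078125 + 0.001953125 + 0.0009765625
= 2.1826
Since 2.1826 > 1, prefix-free code does not exist


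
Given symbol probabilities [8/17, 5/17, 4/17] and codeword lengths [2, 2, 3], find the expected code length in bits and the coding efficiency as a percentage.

Average length L = Σ p_i × l_i = 2.2353 bits
Entropy H = 1.5222 bits
Efficiency η = H/L × 100% = 68.10%


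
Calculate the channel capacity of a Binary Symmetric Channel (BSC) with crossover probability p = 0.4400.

For BSC with error probability p:
C = 1 - H(p) where H(p) is binary entropy
H(0.4400) = -0.4400 × log₂(0.4400) - 0.5600 × log₂(0.5600)
H(p) = 0.9896
C = 1 - 0.9896 = 0.0104 bits/use


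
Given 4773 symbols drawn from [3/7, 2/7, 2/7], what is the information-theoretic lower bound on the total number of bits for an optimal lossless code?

Entropy H = 1.5567 bits/symbol
Minimum bits = H × n = 1.5567 × 4773
= 7429.92 bits


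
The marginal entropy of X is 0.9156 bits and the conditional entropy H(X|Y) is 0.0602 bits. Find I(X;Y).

I(X;Y) = H(X) - H(X|Y)
I(X;Y) = 0.9156 - 0.0602 = 0.8554 bits


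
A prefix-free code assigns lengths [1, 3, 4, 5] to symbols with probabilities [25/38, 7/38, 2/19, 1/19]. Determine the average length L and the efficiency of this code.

Average length L = Σ p_i × l_i = 1.8947 bits
Entropy H = 1.4125 bits
Efficiency η = H/L × 100% = 74.55%


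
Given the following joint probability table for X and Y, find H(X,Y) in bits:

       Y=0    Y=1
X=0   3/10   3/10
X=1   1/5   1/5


H(X,Y) = -Σ p(x,y) log₂ p(x,y)
  p(0,0)=3/10: -0.3000 × log₂(0.3000) = 0.5211
  p(0,1)=3/10: -0.3000 × log₂(0.3000) = 0.5211
  p(1,0)=1/5: -0.2000 × log₂(0.2000) = 0.4644
  p(1,1)=1/5: -0.2000 × log₂(0.2000) = 0.4644
H(X,Y) = 1.9710 bits


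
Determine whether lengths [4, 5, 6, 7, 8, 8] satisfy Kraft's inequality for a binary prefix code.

Kraft inequality: Σ 2^(-l_i) ≤ 1 for prefix-free code
Calculating: 2^(-4) + 2^(-5) + 2^(-6) + 2^(-7) + 2^(-8) + 2^(-8)
= 0.0625 + 0.03125 + 0.015625 + 0.0078125 + 0.00390625 + 0.00390625
= 0.1250
Since 0.1250 ≤ 1, prefix-free code exists


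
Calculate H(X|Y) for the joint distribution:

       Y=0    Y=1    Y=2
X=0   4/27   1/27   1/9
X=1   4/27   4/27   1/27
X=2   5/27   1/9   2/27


H(X|Y) = Σ_y p(y) H(X|Y=y)
  p(Y=0) = 13/27, H(X|Y=0) = 1.5766
  p(Y=1) = 8/27, H(X|Y=1) = 1.4056
  p(Y=2) = 2/9, H(X|Y=2) = 1.4591
H(X|Y) = 0.4815×1.5766 + 0.2963×1.4056 + 0.2222×1.4591 = 1.4999 bits


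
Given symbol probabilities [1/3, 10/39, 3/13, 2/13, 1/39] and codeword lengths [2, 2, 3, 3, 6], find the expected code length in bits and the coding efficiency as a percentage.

Average length L = Σ p_i × l_i = 2.4872 bits
Entropy H = 2.0709 bits
Efficiency η = H/L × 100% = 83.26%


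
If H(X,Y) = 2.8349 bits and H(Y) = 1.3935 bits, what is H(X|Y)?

Chain rule: H(X,Y) = H(X|Y) + H(Y)
H(X|Y) = H(X,Y) - H(Y) = 2.8349 - 1.3935 = 1.4414 bits


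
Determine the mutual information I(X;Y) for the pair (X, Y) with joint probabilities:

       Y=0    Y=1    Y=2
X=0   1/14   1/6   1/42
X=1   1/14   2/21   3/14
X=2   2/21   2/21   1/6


H(X) = 1.5671, H(Y) = 1.5516, H(X,Y) = 2.9794
I(X;Y) = H(X) + H(Y) - H(X,Y) = 0.1394 bits


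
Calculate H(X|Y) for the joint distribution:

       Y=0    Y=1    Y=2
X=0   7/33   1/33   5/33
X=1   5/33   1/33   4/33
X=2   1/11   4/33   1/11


H(X|Y) = Σ_y p(y) H(X|Y=y)
  p(Y=0) = 5/11, H(X|Y=0) = 1.5058
  p(Y=1) = 2/11, H(X|Y=1) = 1.2516
  p(Y=2) = 4/11, H(X|Y=2) = 1.5546
H(X|Y) = 0.4545×1.5058 + 0.1818×1.2516 + 0.3636×1.5546 = 1.4773 bits


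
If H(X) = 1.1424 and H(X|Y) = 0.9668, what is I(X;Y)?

I(X;Y) = H(X) - H(X|Y)
I(X;Y) = 1.1424 - 0.9668 = 0.1756 bits


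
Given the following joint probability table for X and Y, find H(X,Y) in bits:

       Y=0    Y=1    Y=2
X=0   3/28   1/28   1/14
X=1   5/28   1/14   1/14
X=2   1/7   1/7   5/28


H(X,Y) = -Σ p(x,y) log₂ p(x,y)
  p(0,0)=3/28: -0.1071 × log₂(0.1071) = 0.3453
  p(0,1)=1/28: -0.0357 × log₂(0.0357) = 0.1717
  p(0,2)=1/14: -0.0714 × log₂(0.0714) = 0.2720
  p(1,0)=5/28: -0.1786 × log₂(0.1786) = 0.4438
  p(1,1)=1/14: -0.0714 × log₂(0.0714) = 0.2720
  p(1,2)=1/14: -0.0714 × log₂(0.0714) = 0.2720
  p(2,0)=1/7: -0.1429 × log₂(0.1429) = 0.4011
  p(2,1)=1/7: -0.1429 × log₂(0.1429) = 0.4011
  p(2,2)=5/28: -0.1786 × log₂(0.1786) = 0.4438
H(X,Y) = 3.0226 bits


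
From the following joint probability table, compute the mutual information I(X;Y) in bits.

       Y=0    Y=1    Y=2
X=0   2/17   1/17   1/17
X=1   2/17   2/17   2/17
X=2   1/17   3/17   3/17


H(X) = 1.5486, H(Y) = 1.5799, H(X,Y) = 3.0575
I(X;Y) = H(X) + H(Y) - H(X,Y) = 0.0710 bits


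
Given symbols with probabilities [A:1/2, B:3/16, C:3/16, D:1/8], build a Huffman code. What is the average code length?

Huffman tree construction:
Combine smallest probabilities repeatedly
Resulting codes:
  A: 0 (length 1)
  B: 111 (length 3)
  C: 10 (length 2)
  D: 110 (length 3)
Average length = Σ p(s) × length(s) = 1.8125 bits


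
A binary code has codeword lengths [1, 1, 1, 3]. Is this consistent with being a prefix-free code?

Kraft inequality: Σ 2^(-l_i) ≤ 1 for prefix-free code
Calculating: 2^(-1) + 2^(-1) + 2^(-1) + 2^(-3)
= 0.5 + 0.5 + 0.5 + 0.125
= 1.6250
Since 1.6250 > 1, prefix-free code does not exist


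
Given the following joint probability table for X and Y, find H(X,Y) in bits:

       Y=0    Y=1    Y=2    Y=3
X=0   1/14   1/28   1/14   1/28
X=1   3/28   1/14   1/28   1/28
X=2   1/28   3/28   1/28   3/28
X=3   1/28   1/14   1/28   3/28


H(X,Y) = -Σ p(x,y) log₂ p(x,y)
  p(0,0)=1/14: -0.0714 × log₂(0.0714) = 0.2720
  p(0,1)=1/28: -0.0357 × log₂(0.0357) = 0.1717
  p(0,2)=1/14: -0.0714 × log₂(0.0714) = 0.2720
  p(0,3)=1/28: -0.0357 × log₂(0.0357) = 0.1717
  p(1,0)=3/28: -0.1071 × log₂(0.1071) = 0.3453
  p(1,1)=1/14: -0.0714 × log₂(0.0714) = 0.2720
  p(1,2)=1/28: -0.0357 × log₂(0.0357) = 0.1717
  p(1,3)=1/28: -0.0357 × log₂(0.0357) = 0.1717
  p(2,0)=1/28: -0.0357 × log₂(0.0357) = 0.1717
  p(2,1)=3/28: -0.1071 × log₂(0.1071) = 0.3453
  p(2,2)=1/28: -0.0357 × log₂(0.0357) = 0.1717
  p(2,3)=3/28: -0.1071 × log₂(0.1071) = 0.3453
  p(3,0)=1/28: -0.0357 × log₂(0.0357) = 0.1717
  p(3,1)=1/14: -0.0714 × log₂(0.0714) = 0.2720
  p(3,2)=1/28: -0.0357 × log₂(0.0357) = 0.1717
  p(3,3)=3/28: -0.1071 × log₂(0.1071) = 0.3453
H(X,Y) = 3.8424 bits


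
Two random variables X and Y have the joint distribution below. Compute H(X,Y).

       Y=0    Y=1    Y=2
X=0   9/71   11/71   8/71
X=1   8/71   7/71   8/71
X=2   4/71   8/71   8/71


H(X,Y) = -Σ p(x,y) log₂ p(x,y)
  p(0,0)=9/71: -0.1268 × log₂(0.1268) = 0.3777
  p(0,1)=11/71: -0.1549 × log₂(0.1549) = 0.4168
  p(0,2)=8/71: -0.1127 × log₂(0.1127) = 0.3549
  p(1,0)=8/71: -0.1127 × log₂(0.1127) = 0.3549
  p(1,1)=7/71: -0.0986 × log₂(0.0986) = 0.3295
  p(1,2)=8/71: -0.1127 × log₂(0.1127) = 0.3549
  p(2,0)=4/71: -0.0563 × log₂(0.0563) = 0.2338
  p(2,1)=8/71: -0.1127 × log₂(0.1127) = 0.3549
  p(2,2)=8/71: -0.1127 × log₂(0.1127) = 0.3549
H(X,Y) = 3.1324 bits


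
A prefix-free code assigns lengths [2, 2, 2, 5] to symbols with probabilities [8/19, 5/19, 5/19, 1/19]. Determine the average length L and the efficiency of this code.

Average length L = Σ p_i × l_i = 2.1579 bits
Entropy H = 1.7627 bits
Efficiency η = H/L × 100% = 81.69%


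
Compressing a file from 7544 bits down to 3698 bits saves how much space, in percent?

Space savings = (1 - Compressed/Original) × 100%
= (1 - 3698/7544) × 100%
= 50.98%


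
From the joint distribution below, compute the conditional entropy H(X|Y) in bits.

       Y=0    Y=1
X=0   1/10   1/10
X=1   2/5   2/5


H(X|Y) = Σ_y p(y) H(X|Y=y)
  p(Y=0) = 1/2, H(X|Y=0) = 0.7219
  p(Y=1) = 1/2, H(X|Y=1) = 0.7219
H(X|Y) = 0.5000×0.7219 + 0.5000×0.7219 = 0.7219 bits


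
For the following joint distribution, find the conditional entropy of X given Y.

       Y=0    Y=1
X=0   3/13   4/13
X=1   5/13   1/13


H(X|Y) = Σ_y p(y) H(X|Y=y)
  p(Y=0) = 8/13, H(X|Y=0) = 0.9544
  p(Y=1) = 5/13, H(X|Y=1) = 0.7219
H(X|Y) = 0.6154×0.9544 + 0.3846×0.7219 = 0.8650 bits


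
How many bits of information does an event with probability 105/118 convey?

Information content I(x) = -log₂(p(x))
I = -log₂(105/118) = -log₂(0.8898)
I = 0.1684 bits


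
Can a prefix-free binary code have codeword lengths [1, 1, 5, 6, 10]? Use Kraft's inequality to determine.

Kraft inequality: Σ 2^(-l_i) ≤ 1 for prefix-free code
Calculating: 2^(-1) + 2^(-1) + 2^(-5) + 2^(-6) + 2^(-10)
= 0.5 + 0.5 + 0.03125 + 0.015625 + 0.0009765625
= 1.0479
Since 1.0479 > 1, prefix-free code does not exist


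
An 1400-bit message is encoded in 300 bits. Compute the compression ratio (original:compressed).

Compression ratio = Original / Compressed
= 1400 / 300 = 4.67:1


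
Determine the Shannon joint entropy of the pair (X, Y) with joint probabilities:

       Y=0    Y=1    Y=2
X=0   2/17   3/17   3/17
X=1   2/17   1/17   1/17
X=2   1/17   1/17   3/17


H(X,Y) = -Σ p(x,y) log₂ p(x,y)
  p(0,0)=2/17: -0.1176 × log₂(0.1176) = 0.3632
  p(0,1)=3/17: -0.1765 × log₂(0.1765) = 0.4416
  p(0,2)=3/17: -0.1765 × log₂(0.1765) = 0.4416
  p(1,0)=2/17: -0.1176 × log₂(0.1176) = 0.3632
  p(1,1)=1/17: -0.0588 × log₂(0.0588) = 0.2404
  p(1,2)=1/17: -0.0588 × log₂(0.0588) = 0.2404
  p(2,0)=1/17: -0.0588 × log₂(0.0588) = 0.2404
  p(2,1)=1/17: -0.0588 × log₂(0.0588) = 0.2404
  p(2,2)=3/17: -0.1765 × log₂(0.1765) = 0.4416
H(X,Y) = 3.0131 bits


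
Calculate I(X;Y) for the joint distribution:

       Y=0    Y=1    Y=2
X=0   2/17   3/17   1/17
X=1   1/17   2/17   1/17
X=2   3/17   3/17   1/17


H(X) = 1.5486, H(Y) = 1.4837, H(X,Y) = 3.0131
I(X;Y) = H(X) + H(Y) - H(X,Y) = 0.0192 bits


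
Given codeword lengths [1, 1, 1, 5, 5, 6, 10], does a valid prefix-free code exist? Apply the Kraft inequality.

Kraft inequality: Σ 2^(-l_i) ≤ 1 for prefix-free code
Calculating: 2^(-1) + 2^(-1) + 2^(-1) + 2^(-5) + 2^(-5) + 2^(-6) + 2^(-10)
= 0.5 + 0.5 + 0.5 + 0.03125 + 0.03125 + 0.015625 + 0.0009765625
= 1.5791
Since 1.5791 > 1, prefix-free code does not exist


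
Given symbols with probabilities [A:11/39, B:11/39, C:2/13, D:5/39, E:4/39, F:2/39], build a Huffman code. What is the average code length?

Huffman tree construction:
Combine smallest probabilities repeatedly
Resulting codes:
  A: 01 (length 2)
  B: 10 (length 2)
  C: 111 (length 3)
  D: 110 (length 3)
  E: 001 (length 3)
  F: 000 (length 3)
Average length = Σ p(s) × length(s) = 2.4359 bits


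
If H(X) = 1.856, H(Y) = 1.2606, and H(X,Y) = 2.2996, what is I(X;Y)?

I(X;Y) = H(X) + H(Y) - H(X,Y)
I(X;Y) = 1.856 + 1.2606 - 2.2996 = 0.817 bits


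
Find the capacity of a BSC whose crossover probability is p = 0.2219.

For BSC with error probability p:
C = 1 - H(p) where H(p) is binary entropy
H(0.2219) = -0.2219 × log₂(0.2219) - 0.7781 × log₂(0.7781)
H(p) = 0.7636
C = 1 - 0.7636 = 0.2364 bits/use


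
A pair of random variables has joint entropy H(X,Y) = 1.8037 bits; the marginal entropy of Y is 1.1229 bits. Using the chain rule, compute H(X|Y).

Chain rule: H(X,Y) = H(X|Y) + H(Y)
H(X|Y) = H(X,Y) - H(Y) = 1.8037 - 1.1229 = 0.6808 bits


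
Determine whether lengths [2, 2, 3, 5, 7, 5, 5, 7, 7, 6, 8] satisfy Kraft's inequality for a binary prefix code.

Kraft inequality: Σ 2^(-l_i) ≤ 1 for prefix-free code
Calculating: 2^(-2) + 2^(-2) + 2^(-3) + 2^(-5) + 2^(-7) + 2^(-5) + 2^(-5) + 2^(-7) + 2^(-7) + 2^(-6) + 2^(-8)
= 0.25 + 0.25 + 0.125 + 0.03125 + 0.0078125 + 0.03125 + 0.03125 + 0.0078125 + 0.0078125 + 0.015625 + 0.00390625
= 0.7617
Since 0.7617 ≤ 1, prefix-free code exists


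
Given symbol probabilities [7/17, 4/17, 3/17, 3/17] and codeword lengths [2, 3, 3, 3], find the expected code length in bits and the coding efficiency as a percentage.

Average length L = Σ p_i × l_i = 2.5882 bits
Entropy H = 1.9015 bits
Efficiency η = H/L × 100% = 73.47%


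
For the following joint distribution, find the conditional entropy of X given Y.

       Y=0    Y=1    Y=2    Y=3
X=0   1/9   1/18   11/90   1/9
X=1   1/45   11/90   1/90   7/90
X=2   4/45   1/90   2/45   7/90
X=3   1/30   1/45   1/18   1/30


H(X|Y) = Σ_y p(y) H(X|Y=y)
  p(Y=0) = 23/90, H(X|Y=0) = 1.7421
  p(Y=1) = 19/90, H(X|Y=1) = 1.5288
  p(Y=2) = 7/30, H(X|Y=2) = 1.6464
  p(Y=3) = 3/10, H(X|Y=3) = 1.8928
H(X|Y) = 0.2556×1.7421 + 0.2111×1.5288 + 0.2333×1.6464 + 0.3000×1.8928 = 1.7199 bits


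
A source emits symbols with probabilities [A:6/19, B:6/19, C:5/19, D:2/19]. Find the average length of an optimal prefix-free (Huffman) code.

Huffman tree construction:
Combine smallest probabilities repeatedly
Resulting codes:
  A: 10 (length 2)
  B: 11 (length 2)
  C: 01 (length 2)
  D: 00 (length 2)
Average length = Σ p(s) × length(s) = 2.0000 bits


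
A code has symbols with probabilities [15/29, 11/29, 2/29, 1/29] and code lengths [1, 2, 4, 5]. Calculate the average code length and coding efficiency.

Average length L = Σ p_i × l_i = 1.7241 bits
Entropy H = 1.4560 bits
Efficiency η = H/L × 100% = 84.45%


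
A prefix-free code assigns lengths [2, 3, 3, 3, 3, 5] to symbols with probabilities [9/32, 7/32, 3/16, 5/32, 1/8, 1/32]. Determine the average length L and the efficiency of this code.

Average length L = Σ p_i × l_i = 2.7812 bits
Entropy H = 2.3969 bits
Efficiency η = H/L × 100% = 86.18%


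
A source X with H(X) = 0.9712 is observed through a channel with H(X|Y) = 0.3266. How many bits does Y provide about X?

I(X;Y) = H(X) - H(X|Y)
I(X;Y) = 0.9712 - 0.3266 = 0.6446 bits


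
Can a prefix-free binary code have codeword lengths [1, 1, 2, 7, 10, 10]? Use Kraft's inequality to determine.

Kraft inequality: Σ 2^(-l_i) ≤ 1 for prefix-free code
Calculating: 2^(-1) + 2^(-1) + 2^(-2) + 2^(-7) + 2^(-10) + 2^(-10)
= 0.5 + 0.5 + 0.25 + 0.0078125 + 0.0009765625 + 0.0009765625
= 1.2598
Since 1.2598 > 1, prefix-free code does not exist


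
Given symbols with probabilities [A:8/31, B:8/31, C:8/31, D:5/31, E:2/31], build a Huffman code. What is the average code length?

Huffman tree construction:
Combine smallest probabilities repeatedly
Resulting codes:
  A: 01 (length 2)
  B: 10 (length 2)
  C: 11 (length 2)
  D: 001 (length 3)
  E: 000 (length 3)
Average length = Σ p(s) × length(s) = 2.2258 bits


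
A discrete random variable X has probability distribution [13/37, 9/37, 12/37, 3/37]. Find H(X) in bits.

H(X) = -Σ p(x) log₂ p(x)
  -13/37 × log₂(13/37) = 0.5302
  -9/37 × log₂(9/37) = 0.4961
  -12/37 × log₂(12/37) = 0.5269
  -3/37 × log₂(3/37) = 0.2939
H(X) = 1.8470 bits


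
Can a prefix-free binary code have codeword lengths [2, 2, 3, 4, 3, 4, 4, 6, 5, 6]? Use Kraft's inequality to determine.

Kraft inequality: Σ 2^(-l_i) ≤ 1 for prefix-free code
Calculating: 2^(-2) + 2^(-2) + 2^(-3) + 2^(-4) + 2^(-3) + 2^(-4) + 2^(-4) + 2^(-6) + 2^(-5) + 2^(-6)
= 0.25 + 0.25 + 0.125 + 0.0625 + 0.125 + 0.0625 + 0.0625 + 0.015625 + 0.03125 + 0.015625
= 1.0000
Since 1.0000 ≤ 1, prefix-free code exists


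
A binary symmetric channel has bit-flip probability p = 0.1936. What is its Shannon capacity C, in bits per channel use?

For BSC with error probability p:
C = 1 - H(p) where H(p) is binary entropy
H(0.1936) = -0.1936 × log₂(0.1936) - 0.8064 × log₂(0.8064)
H(p) = 0.7089
C = 1 - 0.7089 = 0.2911 bits/use


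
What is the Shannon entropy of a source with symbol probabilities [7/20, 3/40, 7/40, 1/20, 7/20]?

H(X) = -Σ p(x) log₂ p(x)
  -7/20 × log₂(7/20) = 0.5301
  -3/40 × log₂(3/40) = 0.2803
  -7/40 × log₂(7/40) = 0.4401
  -1/20 × log₂(1/20) = 0.2161
  -7/20 × log₂(7/20) = 0.5301
H(X) = 1.9966 bits


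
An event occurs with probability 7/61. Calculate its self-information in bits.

Information content I(x) = -log₂(p(x))
I = -log₂(7/61) = -log₂(0.1148)
I = 3.1234 bits


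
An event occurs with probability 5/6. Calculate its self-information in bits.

Information content I(x) = -log₂(p(x))
I = -log₂(5/6) = -log₂(0.8333)
I = 0.2630 bits


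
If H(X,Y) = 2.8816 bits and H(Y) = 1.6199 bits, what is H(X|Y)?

Chain rule: H(X,Y) = H(X|Y) + H(Y)
H(X|Y) = H(X,Y) - H(Y) = 2.8816 - 1.6199 = 1.2617 bits


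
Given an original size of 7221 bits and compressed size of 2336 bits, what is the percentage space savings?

Space savings = (1 - Compressed/Original) × 100%
= (1 - 2336/7221) × 100%
= 67.65%


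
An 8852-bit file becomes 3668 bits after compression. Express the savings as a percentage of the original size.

Space savings = (1 - Compressed/Original) × 100%
= (1 - 3668/8852) × 100%
= 58.56%


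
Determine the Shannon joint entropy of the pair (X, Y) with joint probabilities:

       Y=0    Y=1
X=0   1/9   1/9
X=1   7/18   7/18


H(X,Y) = -Σ p(x,y) log₂ p(x,y)
  p(0,0)=1/9: -0.1111 × log₂(0.1111) = 0.3522
  p(0,1)=1/9: -0.1111 × log₂(0.1111) = 0.3522
  p(1,0)=7/18: -0.3889 × log₂(0.3889) = 0.5299
  p(1,1)=7/18: -0.3889 × log₂(0.3889) = 0.5299
H(X,Y) = 1.7642 bits


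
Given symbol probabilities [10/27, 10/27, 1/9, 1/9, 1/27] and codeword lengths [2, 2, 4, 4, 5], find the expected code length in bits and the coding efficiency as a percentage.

Average length L = Σ p_i × l_i = 2.5556 bits
Entropy H = 1.9420 bits
Efficiency η = H/L × 100% = 75.99%


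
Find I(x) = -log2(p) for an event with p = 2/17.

Information content I(x) = -log₂(p(x))
I = -log₂(2/17) = -log₂(0.1176)
I = 3.0875 bits


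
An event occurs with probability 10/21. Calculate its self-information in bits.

Information content I(x) = -log₂(p(x))
I = -log₂(10/21) = -log₂(0.4762)
I = 1.0704 bits


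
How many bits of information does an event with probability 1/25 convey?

Information content I(x) = -log₂(p(x))
I = -log₂(1/25) = -log₂(0.0400)
I = 4.6439 bits


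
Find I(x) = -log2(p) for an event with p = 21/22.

Information content I(x) = -log₂(p(x))
I = -log₂(21/22) = -log₂(0.9545)
I = 0.0671 bits


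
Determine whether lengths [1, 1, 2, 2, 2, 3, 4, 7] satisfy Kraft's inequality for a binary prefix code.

Kraft inequality: Σ 2^(-l_i) ≤ 1 for prefix-free code
Calculating: 2^(-1) + 2^(-1) + 2^(-2) + 2^(-2) + 2^(-2) + 2^(-3) + 2^(-4) + 2^(-7)
= 0.5 + 0.5 + 0.25 + 0.25 + 0.25 + 0.125 + 0.0625 + 0.0078125
= 1.9453
Since 1.9453 > 1, prefix-free code does not exist


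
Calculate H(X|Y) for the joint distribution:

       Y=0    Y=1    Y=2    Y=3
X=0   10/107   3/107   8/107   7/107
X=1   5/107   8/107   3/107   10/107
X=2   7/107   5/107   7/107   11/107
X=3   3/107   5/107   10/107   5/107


H(X|Y) = Σ_y p(y) H(X|Y=y)
  p(Y=0) = 25/107, H(X|Y=0) = 1.8744
  p(Y=1) = 21/107, H(X|Y=1) = 1.9174
  p(Y=2) = 28/107, H(X|Y=2) = 1.8922
  p(Y=3) = 33/107, H(X|Y=3) = 1.9373
H(X|Y) = 0.2336×1.8744 + 0.1963×1.9174 + 0.2617×1.8922 + 0.3084×1.9373 = 1.9069 bits


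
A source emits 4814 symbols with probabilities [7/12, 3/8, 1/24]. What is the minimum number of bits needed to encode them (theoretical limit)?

Entropy H = 1.1753 bits/symbol
Minimum bits = H × n = 1.1753 × 4814
= 5657.82 bits


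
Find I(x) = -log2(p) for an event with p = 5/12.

Information content I(x) = -log₂(p(x))
I = -log₂(5/12) = -log₂(0.4167)
I = 1.2630 bits


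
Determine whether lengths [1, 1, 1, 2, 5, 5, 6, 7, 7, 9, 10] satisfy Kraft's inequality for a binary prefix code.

Kraft inequality: Σ 2^(-l_i) ≤ 1 for prefix-free code
Calculating: 2^(-1) + 2^(-1) + 2^(-1) + 2^(-2) + 2^(-5) + 2^(-5) + 2^(-6) + 2^(-7) + 2^(-7) + 2^(-9) + 2^(-10)
= 0.5 + 0.5 + 0.5 + 0.25 + 0.03125 + 0.03125 + 0.015625 + 0.0078125 + 0.0078125 + 0.001953125 + 0.0009765625
= 1.8467
Since 1.8467 > 1, prefix-free code does not exist


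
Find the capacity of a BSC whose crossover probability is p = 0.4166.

For BSC with error probability p:
C = 1 - H(p) where H(p) is binary entropy
H(0.4166) = -0.4166 × log₂(0.4166) - 0.5834 × log₂(0.5834)
H(p) = 0.9798
C = 1 - 0.9798 = 0.0202 bits/use


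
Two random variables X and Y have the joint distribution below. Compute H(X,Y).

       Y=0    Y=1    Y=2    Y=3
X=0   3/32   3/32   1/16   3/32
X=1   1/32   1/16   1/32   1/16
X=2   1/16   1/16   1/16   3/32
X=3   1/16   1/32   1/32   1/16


H(X,Y) = -Σ p(x,y) log₂ p(x,y)
  p(0,0)=3/32: -0.0938 × log₂(0.0938) = 0.3202
  p(0,1)=3/32: -0.0938 × log₂(0.0938) = 0.3202
  p(0,2)=1/16: -0.0625 × log₂(0.0625) = 0.2500
  p(0,3)=3/32: -0.0938 × log₂(0.0938) = 0.3202
  p(1,0)=1/32: -0.0312 × log₂(0.0312) = 0.1562
  p(1,1)=1/16: -0.0625 × log₂(0.0625) = 0.2500
  p(1,2)=1/32: -0.0312 × log₂(0.0312) = 0.1562
  p(1,3)=1/16: -0.0625 × log₂(0.0625) = 0.2500
  p(2,0)=1/16: -0.0625 × log₂(0.0625) = 0.2500
  p(2,1)=1/16: -0.0625 × log₂(0.0625) = 0.2500
  p(2,2)=1/16: -0.0625 × log₂(0.0625) = 0.2500
  p(2,3)=3/32: -0.0938 × log₂(0.0938) = 0.3202
  p(3,0)=1/16: -0.0625 × log₂(0.0625) = 0.2500
  p(3,1)=1/32: -0.0312 × log₂(0.0312) = 0.1562
  p(3,2)=1/32: -0.0312 × log₂(0.0312) = 0.1562
  p(3,3)=1/16: -0.0625 × log₂(0.0625) = 0.2500
H(X,Y) = 3.9056 bits


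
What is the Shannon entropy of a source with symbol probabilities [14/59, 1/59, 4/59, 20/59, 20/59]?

H(X) = -Σ p(x) log₂ p(x)
  -14/59 × log₂(14/59) = 0.4924
  -1/59 × log₂(1/59) = 0.0997
  -4/59 × log₂(4/59) = 0.2632
  -20/59 × log₂(20/59) = 0.5291
  -20/59 × log₂(20/59) = 0.5291
H(X) = 1.9135 bits


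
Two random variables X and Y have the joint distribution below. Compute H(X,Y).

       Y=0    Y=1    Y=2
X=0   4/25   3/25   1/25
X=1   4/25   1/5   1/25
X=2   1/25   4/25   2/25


H(X,Y) = -Σ p(x,y) log₂ p(x,y)
  p(0,0)=4/25: -0.1600 × log₂(0.1600) = 0.4230
  p(0,1)=3/25: -0.1200 × log₂(0.1200) = 0.3671
  p(0,2)=1/25: -0.0400 × log₂(0.0400) = 0.1858
  p(1,0)=4/25: -0.1600 × log₂(0.1600) = 0.4230
  p(1,1)=1/5: -0.2000 × log₂(0.2000) = 0.4644
  p(1,2)=1/25: -0.0400 × log₂(0.0400) = 0.1858
  p(2,0)=1/25: -0.0400 × log₂(0.0400) = 0.1858
  p(2,1)=4/25: -0.1600 × log₂(0.1600) = 0.4230
  p(2,2)=2/25: -0.0800 × log₂(0.0800) = 0.2915
H(X,Y) = 2.9493 bits


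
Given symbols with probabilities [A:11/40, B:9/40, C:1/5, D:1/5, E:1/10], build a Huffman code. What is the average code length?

Huffman tree construction:
Combine smallest probabilities repeatedly
Resulting codes:
  A: 10 (length 2)
  B: 01 (length 2)
  C: 111 (length 3)
  D: 00 (length 2)
  E: 110 (length 3)
Average length = Σ p(s) × length(s) = 2.3000 bits


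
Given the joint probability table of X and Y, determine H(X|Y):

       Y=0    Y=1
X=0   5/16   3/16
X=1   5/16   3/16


H(X|Y) = Σ_y p(y) H(X|Y=y)
  p(Y=0) = 5/8, H(X|Y=0) = 1.0000
  p(Y=1) = 3/8, H(X|Y=1) = 1.0000
H(X|Y) = 0.6250×1.0000 + 0.3750×1.0000 = 1.0000 bits


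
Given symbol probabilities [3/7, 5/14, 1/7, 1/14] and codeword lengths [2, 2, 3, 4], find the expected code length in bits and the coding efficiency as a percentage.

Average length L = Σ p_i × l_i = 2.2857 bits
Entropy H = 1.7274 bits
Efficiency η = H/L × 100% = 75.57%


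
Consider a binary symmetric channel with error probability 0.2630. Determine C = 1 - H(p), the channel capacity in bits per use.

For BSC with error probability p:
C = 1 - H(p) where H(p) is binary entropy
H(0.2630) = -0.2630 × log₂(0.2630) - 0.7370 × log₂(0.7370)
H(p) = 0.8312
C = 1 - 0.8312 = 0.1688 bits/use


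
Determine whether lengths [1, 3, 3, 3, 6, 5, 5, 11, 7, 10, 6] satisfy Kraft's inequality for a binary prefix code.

Kraft inequality: Σ 2^(-l_i) ≤ 1 for prefix-free code
Calculating: 2^(-1) + 2^(-3) + 2^(-3) + 2^(-3) + 2^(-6) + 2^(-5) + 2^(-5) + 2^(-11) + 2^(-7) + 2^(-10) + 2^(-6)
= 0.5 + 0.125 + 0.125 + 0.125 + 0.015625 + 0.03125 + 0.03125 + 0.00048828125 + 0.0078125 + 0.0009765625 + 0.015625
= 0.9780
Since 0.9780 ≤ 1, prefix-free code exists


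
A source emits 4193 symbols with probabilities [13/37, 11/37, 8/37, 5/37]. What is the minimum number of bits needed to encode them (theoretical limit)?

Entropy H = 1.9184 bits/symbol
Minimum bits = H × n = 1.9184 × 4193
= 8043.84 bits


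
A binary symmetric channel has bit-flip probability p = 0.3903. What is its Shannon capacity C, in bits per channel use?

For BSC with error probability p:
C = 1 - H(p) where H(p) is binary entropy
H(0.3903) = -0.3903 × log₂(0.3903) - 0.6097 × log₂(0.6097)
H(p) = 0.9650
C = 1 - 0.9650 = 0.0350 bits/use


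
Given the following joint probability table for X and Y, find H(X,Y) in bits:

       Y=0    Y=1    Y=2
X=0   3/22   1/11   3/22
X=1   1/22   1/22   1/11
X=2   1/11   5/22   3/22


H(X,Y) = -Σ p(x,y) log₂ p(x,y)
  p(0,0)=3/22: -0.1364 × log₂(0.1364) = 0.3920
  p(0,1)=1/11: -0.0909 × log₂(0.0909) = 0.3145
  p(0,2)=3/22: -0.1364 × log₂(0.1364) = 0.3920
  p(1,0)=1/22: -0.0455 × log₂(0.0455) = 0.2027
  p(1,1)=1/22: -0.0455 × log₂(0.0455) = 0.2027
  p(1,2)=1/11: -0.0909 × log₂(0.0909) = 0.3145
  p(2,0)=1/11: -0.0909 × log₂(0.0909) = 0.3145
  p(2,1)=5/22: -0.2273 × log₂(0.2273) = 0.4858
  p(2,2)=3/22: -0.1364 × log₂(0.1364) = 0.3920
H(X,Y) = 3.0106 bits


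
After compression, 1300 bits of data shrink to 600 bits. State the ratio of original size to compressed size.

Compression ratio = Original / Compressed
= 1300 / 600 = 2.17:1


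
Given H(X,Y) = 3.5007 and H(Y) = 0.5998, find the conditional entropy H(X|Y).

Chain rule: H(X,Y) = H(X|Y) + H(Y)
H(X|Y) = H(X,Y) - H(Y) = 3.5007 - 0.5998 = 2.9009 bits


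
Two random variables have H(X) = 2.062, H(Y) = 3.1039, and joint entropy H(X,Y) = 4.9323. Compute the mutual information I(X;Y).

I(X;Y) = H(X) + H(Y) - H(X,Y)
I(X;Y) = 2.062 + 3.1039 - 4.9323 = 0.2336 bits


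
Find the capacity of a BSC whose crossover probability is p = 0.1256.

For BSC with error probability p:
C = 1 - H(p) where H(p) is binary entropy
H(0.1256) = -0.1256 × log₂(0.1256) - 0.8744 × log₂(0.8744)
H(p) = 0.5452
C = 1 - 0.5452 = 0.4548 bits/use


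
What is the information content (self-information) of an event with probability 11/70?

Information content I(x) = -log₂(p(x))
I = -log₂(11/70) = -log₂(0.1571)
I = 2.6699 bits


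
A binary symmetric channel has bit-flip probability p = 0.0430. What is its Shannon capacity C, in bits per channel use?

For BSC with error probability p:
C = 1 - H(p) where H(p) is binary entropy
H(0.0430) = -0.0430 × log₂(0.0430) - 0.9570 × log₂(0.9570)
H(p) = 0.2559
C = 1 - 0.2559 = 0.7441 bits/use


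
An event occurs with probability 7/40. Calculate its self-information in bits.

Information content I(x) = -log₂(p(x))
I = -log₂(7/40) = -log₂(0.1750)
I = 2.5146 bits


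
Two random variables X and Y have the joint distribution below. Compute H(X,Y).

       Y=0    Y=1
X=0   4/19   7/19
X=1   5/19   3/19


H(X,Y) = -Σ p(x,y) log₂ p(x,y)
  p(0,0)=4/19: -0.2105 × log₂(0.2105) = 0.4732
  p(0,1)=7/19: -0.3684 × log₂(0.3684) = 0.5307
  p(1,0)=5/19: -0.2632 × log₂(0.2632) = 0.5068
  p(1,1)=3/19: -0.1579 × log₂(0.1579) = 0.4205
H(X,Y) = 1.9313 bits


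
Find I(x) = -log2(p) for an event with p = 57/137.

Information content I(x) = -log₂(p(x))
I = -log₂(57/137) = -log₂(0.4161)
I = 1.2651 bits


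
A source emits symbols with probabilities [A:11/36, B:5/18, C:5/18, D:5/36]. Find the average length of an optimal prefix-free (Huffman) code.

Huffman tree construction:
Combine smallest probabilities repeatedly
Resulting codes:
  A: 11 (length 2)
  B: 01 (length 2)
  C: 10 (length 2)
  D: 00 (length 2)
Average length = Σ p(s) × length(s) = 2.0000 bits


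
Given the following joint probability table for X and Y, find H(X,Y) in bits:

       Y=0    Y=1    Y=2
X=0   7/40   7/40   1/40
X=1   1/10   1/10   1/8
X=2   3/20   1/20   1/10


H(X,Y) = -Σ p(x,y) log₂ p(x,y)
  p(0,0)=7/40: -0.1750 × log₂(0.1750) = 0.4401
  p(0,1)=7/40: -0.1750 × log₂(0.1750) = 0.4401
  p(0,2)=1/40: -0.0250 × log₂(0.0250) = 0.1330
  p(1,0)=1/10: -0.1000 × log₂(0.1000) = 0.3322
  p(1,1)=1/10: -0.1000 × log₂(0.1000) = 0.3322
  p(1,2)=1/8: -0.1250 × log₂(0.1250) = 0.3750
  p(2,0)=3/20: -0.1500 × log₂(0.1500) = 0.4105
  p(2,1)=1/20: -0.0500 × log₂(0.0500) = 0.2161
  p(2,2)=1/10: -0.1000 × log₂(0.1000) = 0.3322
H(X,Y) = 3.0114 bits


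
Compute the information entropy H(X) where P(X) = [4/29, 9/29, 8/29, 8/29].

H(X) = -Σ p(x) log₂ p(x)
  -4/29 × log₂(4/29) = 0.3942
  -9/29 × log₂(9/29) = 0.5239
  -8/29 × log₂(8/29) = 0.5125
  -8/29 × log₂(8/29) = 0.5125
H(X) = 1.9432 bits


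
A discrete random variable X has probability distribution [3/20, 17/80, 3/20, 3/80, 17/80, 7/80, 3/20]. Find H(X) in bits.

H(X) = -Σ p(x) log₂ p(x)
  -3/20 × log₂(3/20) = 0.4105
  -17/80 × log₂(17/80) = 0.4748
  -3/20 × log₂(3/20) = 0.4105
  -3/80 × log₂(3/80) = 0.1776
  -17/80 × log₂(17/80) = 0.4748
  -7/80 × log₂(7/80) = 0.3075
  -3/20 × log₂(3/20) = 0.4105
H(X) = 2.6664 bits


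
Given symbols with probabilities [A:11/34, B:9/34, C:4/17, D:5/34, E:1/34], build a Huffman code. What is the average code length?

Huffman tree construction:
Combine smallest probabilities repeatedly
Resulting codes:
  A: 11 (length 2)
  B: 10 (length 2)
  C: 01 (length 2)
  D: 001 (length 3)
  E: 000 (length 3)
Average length = Σ p(s) × length(s) = 2.1765 bits


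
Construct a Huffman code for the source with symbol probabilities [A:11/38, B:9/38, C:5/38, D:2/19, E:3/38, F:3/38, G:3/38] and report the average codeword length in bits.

Huffman tree construction:
Combine smallest probabilities repeatedly
Resulting codes:
  A: 10 (length 2)
  B: 01 (length 2)
  C: 110 (length 3)
  D: 001 (length 3)
  E: 1110 (length 4)
  F: 1111 (length 4)
  G: 000 (length 3)
Average length = Σ p(s) × length(s) = 2.6316 bits


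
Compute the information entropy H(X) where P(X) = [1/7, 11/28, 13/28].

H(X) = -Σ p(x) log₂ p(x)
  -1/7 × log₂(1/7) = 0.4011
  -11/28 × log₂(11/28) = 0.5295
  -13/28 × log₂(13/28) = 0.5139
H(X) = 1.4445 bits


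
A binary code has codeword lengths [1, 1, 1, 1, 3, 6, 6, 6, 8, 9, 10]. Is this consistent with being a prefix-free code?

Kraft inequality: Σ 2^(-l_i) ≤ 1 for prefix-free code
Calculating: 2^(-1) + 2^(-1) + 2^(-1) + 2^(-1) + 2^(-3) + 2^(-6) + 2^(-6) + 2^(-6) + 2^(-8) + 2^(-9) + 2^(-10)
= 0.5 + 0.5 + 0.5 + 0.5 + 0.125 + 0.015625 + 0.015625 + 0.015625 + 0.00390625 + 0.001953125 + 0.0009765625
= 2.1787
Since 2.1787 > 1, prefix-free code does not exist
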